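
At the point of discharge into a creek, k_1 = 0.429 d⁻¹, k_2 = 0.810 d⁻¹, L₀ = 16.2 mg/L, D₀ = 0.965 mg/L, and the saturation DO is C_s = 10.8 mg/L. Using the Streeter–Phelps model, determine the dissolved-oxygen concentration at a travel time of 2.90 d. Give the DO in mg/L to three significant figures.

k_1 L₀/(k_2−k_1) = 0.429×16.2/(0.810−0.429) = 6.950/0.3810 = 18.24 mg/L.
e^(−k_1 t) = e^(−0.429×2.900) = 0.2882; e^(−k_2 t) = e^(−0.810×2.900) = 0.09546.
D = 18.24 × (0.2882 − 0.09546) + 0.965 × 0.09546 = 3.516 + 0.09212 = 3.608 mg/L.
DO = C_s − D = 10.8 − 3.608 = 7.192 mg/L.

DO ≈ 7.19 mg/L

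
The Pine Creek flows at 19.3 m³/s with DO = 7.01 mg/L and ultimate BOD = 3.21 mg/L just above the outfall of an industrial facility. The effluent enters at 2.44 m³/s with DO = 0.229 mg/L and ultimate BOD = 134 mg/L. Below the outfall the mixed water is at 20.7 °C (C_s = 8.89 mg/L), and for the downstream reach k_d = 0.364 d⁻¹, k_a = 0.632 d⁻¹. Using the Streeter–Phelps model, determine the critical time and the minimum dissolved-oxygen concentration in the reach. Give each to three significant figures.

Mixed DO = (19.3×7.01 + 2.44×0.229)/(19.3+2.44) = 135.9/21.74 = 6.249 mg/L.
Mixed L₀ = (19.3×3.21 + 2.44×134)/(21.74) = 388.9/21.74 = 17.89 mg/L.
Initial deficit D₀ = C_s − DO₀ = 8.89 − 6.249 = 2.641 mg/L.
t_c = (1/0.2680) ln[(0.632/0.364)(1 − 2.641×0.2680/(0.364×17.89))] = 3.731 × ln(1.548) = 1.629 d.
D_c = (0.364/0.632) × 17.89 × e^(−0.364×1.629) = 0.5759 × 17.89 × 0.5526 = 5.694 mg/L.
Minimum DO = 8.89 − 5.694 = 3.196 mg/L.

t_c ≈ 1.63 d; minimum DO ≈ 3.20 mg/L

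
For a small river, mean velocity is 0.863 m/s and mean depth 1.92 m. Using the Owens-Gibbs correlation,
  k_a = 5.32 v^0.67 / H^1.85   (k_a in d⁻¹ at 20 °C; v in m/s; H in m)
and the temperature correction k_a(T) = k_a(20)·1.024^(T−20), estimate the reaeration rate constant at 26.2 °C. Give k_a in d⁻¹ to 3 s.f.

k_a(20) = 5.32 × 0.863^0.67 / 1.92^1.85 = 5.32 × 0.9060 / 3.343 = 1.442 d⁻¹.
k_a(26.2) = 1.442 × 1.024^(26.2−20) = 1.442 × 1.158 = 1.670 d⁻¹.

k_a ≈ 1.67 d⁻¹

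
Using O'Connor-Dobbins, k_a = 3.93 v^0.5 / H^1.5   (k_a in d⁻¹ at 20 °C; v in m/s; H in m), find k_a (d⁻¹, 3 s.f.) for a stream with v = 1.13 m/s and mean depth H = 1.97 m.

k_a = 3.93 × 1.13^0.5 / 1.97^1.5 = 3.93 × 1.063 / 2.765 = 1.511 d⁻¹.

k_a ≈ 1.51 d⁻¹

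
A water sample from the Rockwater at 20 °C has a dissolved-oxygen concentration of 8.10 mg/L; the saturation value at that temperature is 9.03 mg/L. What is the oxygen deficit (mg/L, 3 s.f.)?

D ≈ 0.930 mg/L

D = C_s − C = 9.03 − 8.10 = 0.930 mg/L.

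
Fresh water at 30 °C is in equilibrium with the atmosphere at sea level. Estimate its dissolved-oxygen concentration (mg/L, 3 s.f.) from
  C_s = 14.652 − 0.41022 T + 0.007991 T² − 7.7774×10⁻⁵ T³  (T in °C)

C_s = 14.652 − 0.41022×30 + 0.007991×30² − 7.7774×10⁻⁵×30³ = 7.437 mg/L.

C_s ≈ 7.44 mg/L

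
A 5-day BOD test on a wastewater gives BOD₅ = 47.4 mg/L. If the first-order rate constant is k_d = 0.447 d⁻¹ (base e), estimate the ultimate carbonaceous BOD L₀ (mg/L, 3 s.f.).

L₀ ≈ 53.1 mg/L

BOD₅ = L₀(1 − e^(−5k_d)) ⇒ L₀ = BOD₅ / (1 − e^(−5×0.447))
= 47.4 / (1 − 0.1070) = 47.4 / 0.8930 = 53.08 mg/L.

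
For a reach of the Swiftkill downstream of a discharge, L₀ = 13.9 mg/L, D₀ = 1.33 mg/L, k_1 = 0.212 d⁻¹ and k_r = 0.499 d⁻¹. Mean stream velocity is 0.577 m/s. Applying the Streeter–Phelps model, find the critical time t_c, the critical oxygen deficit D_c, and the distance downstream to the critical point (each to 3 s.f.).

t_c ≈ 2.50 d; D_c ≈ 3.48 mg/L; x_c ≈ 125 km

t_c = [1/(k_r−k_1)] ln[(k_r/k_1)(1 − D₀(k_r−k_1)/(k_1 L₀))]
= [1/(0.499−0.212)] ln[(0.499/0.212)(1 − 1.33×0.2870/(0.212×13.9))]
= (1/0.2870) ln[2.354 × 0.8705] = 3.484 × ln(2.049) = 3.484 × 0.7173 = 2.499 d.
D_c = (k_1/k_r) L₀ e^(−k_1 t_c) = (0.212/0.499) × 13.9 × e^(−0.212×2.499) = 0.4248 × 13.9 × 0.5887 = 3.476 mg/L.
x_c = v t_c = 0.577 m/s × 2.499 d × 86400 s/d = 124600 m ≈ 125 km.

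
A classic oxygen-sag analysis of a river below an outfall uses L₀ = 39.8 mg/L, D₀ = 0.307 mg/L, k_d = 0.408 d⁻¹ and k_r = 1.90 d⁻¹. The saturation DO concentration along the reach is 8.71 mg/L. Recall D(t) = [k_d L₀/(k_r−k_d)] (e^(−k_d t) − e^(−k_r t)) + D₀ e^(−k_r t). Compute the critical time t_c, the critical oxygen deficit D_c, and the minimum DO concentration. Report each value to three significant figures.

t_c ≈ 1.01 d; D_c ≈ 5.66 mg/L; min DO ≈ 3.05 mg/L

At the critical point dD/dt = 0, so k_d L₀ e^(−k_d t) = k_r D. Substituting D(t) from the Streeter–Phelps equation and solving for t gives
t_c = ln[(k_r/k_d)(1 − D₀(k_r−k_d)/(k_d L₀))] / (k_r−k_d).
Here k_r−k_d = 1.492 d⁻¹ and 1 − D₀(k_r−k_d)/(k_d L₀) = 1 − 0.307×1.492/(0.408×39.8) = 0.9718, so
t_c = ln(4.657 × 0.9718) / 1.492 = 1.510 / 1.492 = 1.012 d.
D_c = (k_d/k_r) L₀ e^(−k_d t_c) = (0.408/1.90) × 39.8 × e^(−0.408×1.012) = 0.2147 × 39.8 × 0.6618 = 5.656 mg/L.
Minimum DO = C_s − D_c = 8.71 − 5.656 = 3.054 mg/L.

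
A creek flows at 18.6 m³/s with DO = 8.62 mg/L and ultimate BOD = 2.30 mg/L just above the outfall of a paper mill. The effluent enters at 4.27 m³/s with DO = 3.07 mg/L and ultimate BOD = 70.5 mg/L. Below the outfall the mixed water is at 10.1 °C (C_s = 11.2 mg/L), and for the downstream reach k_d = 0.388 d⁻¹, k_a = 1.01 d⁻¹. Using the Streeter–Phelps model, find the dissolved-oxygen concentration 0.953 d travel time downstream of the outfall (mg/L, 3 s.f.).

DO ≈ 6.92 mg/L

Mixed DO = (18.6×8.62 + 4.27×3.07)/(18.6+4.27) = 173.4/22.87 = 7.584 mg/L.
Mixed L₀ = (18.6×2.30 + 4.27×70.5)/(22.87) = 343.8/22.87 = 15.03 mg/L.
Initial deficit D₀ = C_s − DO₀ = 11.2 − 7.584 = 3.616 mg/L.
D(0.953) = [0.388×15.03/(1.01−0.388)](e^(−0.388×0.953) − e^(−1.01×0.953)) + 3.616 e^(−1.01×0.953)
= 9.378 × (0.6909 − 0.3819) + 3.616 × 0.3819 = 4.279 mg/L.
DO = 11.2 − 4.279 = 6.921 mg/L.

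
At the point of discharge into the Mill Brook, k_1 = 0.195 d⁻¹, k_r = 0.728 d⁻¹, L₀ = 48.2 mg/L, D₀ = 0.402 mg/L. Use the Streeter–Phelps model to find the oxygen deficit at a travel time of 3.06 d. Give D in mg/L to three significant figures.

k_1 L₀/(k_r−k_1) = 0.195×48.2/(0.728−0.195) = 9.399/0.5330 = 17.63 mg/L.
e^(−k_1 t) = e^(−0.195×3.060) = 0.5506; e^(−k_r t) = e^(−0.728×3.060) = 0.1078.
D = 17.63 × (0.5506 − 0.1078) + 0.402 × 0.1078 = 7.809 + 0.04333 = 7.853 mg/L.

D ≈ 7.85 mg/L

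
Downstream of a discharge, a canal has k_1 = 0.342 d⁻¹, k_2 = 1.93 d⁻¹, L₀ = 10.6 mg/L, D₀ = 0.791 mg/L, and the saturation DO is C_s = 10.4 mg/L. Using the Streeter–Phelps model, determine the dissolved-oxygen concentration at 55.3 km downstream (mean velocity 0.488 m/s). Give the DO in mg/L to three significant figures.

Travel time t = x/v = 55.3 km / (0.488 m/s) = 55300 m / 0.488 m/s = 113300 s = 1.312 d.
k_1 L₀/(k_2−k_1) = 0.342×10.6/(1.93−0.342) = 3.625/1.588 = 2.283 mg/L.
e^(−k_1 t) = e^(−0.342×1.312) = 0.6385; e^(−k_2 t) = e^(−1.93×1.312) = 0.07955.
D = 2.283 × (0.6385 − 0.07955) + 0.791 × 0.07955 = 1.276 + 0.06293 = 1.339 mg/L.
DO = C_s − D = 10.4 − 1.339 = 9.061 mg/L.

DO ≈ 9.06 mg/L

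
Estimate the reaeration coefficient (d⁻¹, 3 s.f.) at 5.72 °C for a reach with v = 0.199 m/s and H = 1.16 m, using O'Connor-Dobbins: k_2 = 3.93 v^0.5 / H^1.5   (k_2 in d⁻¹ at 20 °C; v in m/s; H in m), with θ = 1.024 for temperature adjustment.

k_2 ≈ 1.00 d⁻¹

k_2(20) = 3.93 × 0.199^0.5 / 1.16^1.5 = 3.93 × 0.4461 / 1.249 = 1.403 d⁻¹.
k_2(5.72) = 1.403 × 1.024^(5.72−20) = 1.403 × 0.7127 = 1.000 d⁻¹.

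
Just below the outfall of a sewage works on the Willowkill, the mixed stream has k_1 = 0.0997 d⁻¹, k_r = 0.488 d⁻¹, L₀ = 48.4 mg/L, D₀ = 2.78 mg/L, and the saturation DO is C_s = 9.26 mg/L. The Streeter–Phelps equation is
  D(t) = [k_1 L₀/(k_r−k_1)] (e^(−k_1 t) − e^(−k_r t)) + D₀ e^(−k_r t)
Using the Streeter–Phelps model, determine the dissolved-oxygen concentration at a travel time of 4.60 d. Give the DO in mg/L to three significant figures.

k_1 L₀/(k_r−k_1) = 0.0997×48.4/(0.488−0.0997) = 4.825/0.3883 = 12.43 mg/L.
e^(−k_1 t) = e^(−0.0997×4.600) = 0.6322; e^(−k_r t) = e^(−0.488×4.600) = 0.1059.
D = 12.43 × (0.6322 − 0.1059) + 2.78 × 0.1059 = 6.539 + 0.2945 = 6.834 mg/L.
DO = C_s − D = 9.26 − 6.834 = 2.426 mg/L.

DO ≈ 2.43 mg/L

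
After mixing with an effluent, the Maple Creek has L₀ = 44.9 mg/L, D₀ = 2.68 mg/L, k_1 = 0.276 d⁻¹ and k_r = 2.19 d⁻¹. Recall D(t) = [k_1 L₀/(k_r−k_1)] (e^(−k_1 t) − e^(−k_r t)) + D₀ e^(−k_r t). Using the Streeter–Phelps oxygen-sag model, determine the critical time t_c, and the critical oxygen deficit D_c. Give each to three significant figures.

t_c = [1/(k_r−k_1)] ln[(k_r/k_1)(1 − D₀(k_r−k_1)/(k_1 L₀))]
= [1/(2.19−0.276)] ln[(2.19/0.276)(1 − 2.68×1.914/(0.276×44.9))]
= (1/1.914) ln[7.935 × 0.5861] = 0.5225 × ln(4.650) = 0.5225 × 1.537 = 0.8030 d.
L(t_c) = L₀ e^(−k_1 t_c) = 44.9 × 0.8012 = 35.97 mg/L, and at the critical point k_r D_c = k_1 L, so D_c = (0.276/2.19) × 35.97 = 4.534 mg/L.

t_c ≈ 0.803 d; D_c ≈ 4.53 mg/L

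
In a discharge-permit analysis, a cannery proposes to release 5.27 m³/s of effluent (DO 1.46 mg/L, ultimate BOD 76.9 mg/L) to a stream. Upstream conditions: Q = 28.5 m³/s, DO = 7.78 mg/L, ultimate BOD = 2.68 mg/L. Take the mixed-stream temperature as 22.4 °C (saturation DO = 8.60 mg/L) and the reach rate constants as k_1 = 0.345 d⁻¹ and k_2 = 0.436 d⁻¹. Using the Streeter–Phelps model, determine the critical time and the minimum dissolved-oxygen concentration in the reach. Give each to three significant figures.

Mixed DO = (28.5×7.78 + 5.27×1.46)/(28.5+5.27) = 229.4/33.77 = 6.794 mg/L.
Mixed L₀ = (28.5×2.68 + 5.27×76.9)/(33.77) = 481.6/33.77 = 14.26 mg/L.
Initial deficit D₀ = C_s − DO₀ = 8.60 − 6.794 = 1.806 mg/L.
t_c = (1/0.09100) ln[(0.436/0.345)(1 − 1.806×0.09100/(0.345×14.26))] = 10.99 × ln(1.222) = 2.199 d.
D_c = (0.345/0.436) × 14.26 × e^(−0.345×2.199) = 0.7913 × 14.26 × 0.4683 = 5.285 mg/L.
Minimum DO = 8.60 − 5.285 = 3.315 mg/L.

t_c ≈ 2.20 d; minimum DO ≈ 3.32 mg/L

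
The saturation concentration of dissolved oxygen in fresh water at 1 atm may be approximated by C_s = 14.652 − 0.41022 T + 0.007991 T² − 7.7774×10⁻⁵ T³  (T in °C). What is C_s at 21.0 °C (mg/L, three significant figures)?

C_s = 14.652 − 0.41022×21.0 + 0.007991×21.0² − 7.7774×10⁻⁵×21.0³ = 8.841 mg/L.

C_s ≈ 8.84 mg/L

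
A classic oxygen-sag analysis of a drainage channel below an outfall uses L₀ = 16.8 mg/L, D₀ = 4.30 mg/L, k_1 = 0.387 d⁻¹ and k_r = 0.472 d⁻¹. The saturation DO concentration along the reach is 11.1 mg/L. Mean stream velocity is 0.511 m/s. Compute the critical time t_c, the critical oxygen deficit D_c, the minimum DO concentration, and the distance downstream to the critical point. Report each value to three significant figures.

t_c = [1/(k_r−k_1)] ln[(k_r/k_1)(1 − D₀(k_r−k_1)/(k_1 L₀))]
= [1/(0.472−0.387)] ln[(0.472/0.387)(1 − 4.30×0.08500/(0.387×16.8))]
= (1/0.08500) ln[1.220 × 0.9438] = 11.76 × ln(1.151) = 11.76 × 0.1407 = 1.655 d.
L(t_c) = L₀ e^(−k_1 t_c) = 16.8 × 0.5270 = 8.853 mg/L, and at the critical point k_r D_c = k_1 L, so D_c = (0.387/0.472) × 8.853 = 7.259 mg/L.
Minimum DO = C_s − D_c = 11.1 − 7.259 = 3.841 mg/L.
x_c = v t_c = 0.511 m/s × 1.655 d × 86400 s/d = 73080 m ≈ 73.1 km.

t_c ≈ 1.66 d; D_c ≈ 7.26 mg/L; min DO ≈ 3.84 mg/L; x_c ≈ 73.1 km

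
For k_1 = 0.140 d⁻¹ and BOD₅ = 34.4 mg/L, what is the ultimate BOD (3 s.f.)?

L₀ ≈ 68.3 mg/L

BOD₅ = L₀(1 − e^(−5k_1)) ⇒ L₀ = BOD₅ / (1 − e^(−5×0.140))
= 34.4 / (1 − 0.4966) = 34.4 / 0.5034 = 68.33 mg/L.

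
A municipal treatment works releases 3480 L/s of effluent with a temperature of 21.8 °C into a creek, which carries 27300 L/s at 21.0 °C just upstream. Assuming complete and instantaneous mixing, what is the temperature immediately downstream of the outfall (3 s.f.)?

Flow-weighted mixing: C = (Q_r C_r + Q_w C_w)/(Q_r + Q_w)
= (27300×21.0 + 3480×21.8)/(27300 + 3480) = 649200/30780 = 21.09 °C.

21.1 °C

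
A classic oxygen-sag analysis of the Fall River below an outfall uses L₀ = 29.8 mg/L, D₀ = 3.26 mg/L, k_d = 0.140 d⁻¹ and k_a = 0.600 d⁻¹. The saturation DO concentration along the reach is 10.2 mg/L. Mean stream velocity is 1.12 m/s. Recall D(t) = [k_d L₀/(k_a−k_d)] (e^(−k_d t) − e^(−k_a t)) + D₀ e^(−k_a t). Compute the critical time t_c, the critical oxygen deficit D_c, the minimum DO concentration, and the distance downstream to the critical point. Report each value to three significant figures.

t_c ≈ 2.20 d; D_c ≈ 5.11 mg/L; min DO ≈ 5.09 mg/L; x_c ≈ 212 km

With k_a/k_d = 4.286 and 1 − D₀(k_a−k_d)/(k_d L₀) = 0.6406,
t_c = ln(4.286 × 0.6406) / (0.600 − 0.140) = ln(2.745) / 0.4600 = 1.010/0.4600 = 2.195 d.
L(t_c) = L₀ e^(−k_d t_c) = 29.8 × 0.7354 = 21.91 mg/L, and at the critical point k_a D_c = k_d L, so D_c = (0.140/0.600) × 21.91 = 5.113 mg/L.
Minimum DO = C_s − D_c = 10.2 − 5.113 = 5.087 mg/L.
x_c = v t_c = 1.12 m/s × 2.195 d × 86400 s/d = 212400 m ≈ 212 km.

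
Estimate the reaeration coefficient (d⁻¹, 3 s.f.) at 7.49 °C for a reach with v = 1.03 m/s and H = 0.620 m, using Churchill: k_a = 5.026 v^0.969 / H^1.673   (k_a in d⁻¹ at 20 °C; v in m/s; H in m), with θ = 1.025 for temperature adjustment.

k_a ≈ 8.45 d⁻¹

k_a(20) = 5.026 × 1.03^0.969 / 0.620^1.673 = 5.026 × 1.029 / 0.4494 = 11.51 d⁻¹.
k_a(7.49) = 11.51 × 1.025^(7.49−20) = 11.51 × 0.7343 = 8.450 d⁻¹.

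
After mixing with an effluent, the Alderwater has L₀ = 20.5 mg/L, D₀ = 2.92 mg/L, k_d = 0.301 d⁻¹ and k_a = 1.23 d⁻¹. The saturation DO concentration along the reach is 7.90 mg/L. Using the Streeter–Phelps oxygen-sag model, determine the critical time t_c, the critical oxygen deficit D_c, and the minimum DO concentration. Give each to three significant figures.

t_c ≈ 0.892 d; D_c ≈ 3.84 mg/L; min DO ≈ 4.06 mg/L

At the critical point dD/dt = 0, so k_d L₀ e^(−k_d t) = k_a D. Substituting D(t) from the Streeter–Phelps equation and solving for t gives
t_c = ln[(k_a/k_d)(1 − D₀(k_a−k_d)/(k_d L₀))] / (k_a−k_d).
Here k_a−k_d = 0.9290 d⁻¹ and 1 − D₀(k_a−k_d)/(k_d L₀) = 1 − 2.92×0.9290/(0.301×20.5) = 0.5604, so
t_c = ln(4.086 × 0.5604) / 0.9290 = 0.8285 / 0.9290 = 0.8918 d.
L(t_c) = L₀ e^(−k_d t_c) = 20.5 × 0.7646 = 15.67 mg/L, and at the critical point k_a D_c = k_d L, so D_c = (0.301/1.23) × 15.67 = 3.836 mg/L.
Minimum DO = C_s − D_c = 7.90 − 3.836 = 4.064 mg/L.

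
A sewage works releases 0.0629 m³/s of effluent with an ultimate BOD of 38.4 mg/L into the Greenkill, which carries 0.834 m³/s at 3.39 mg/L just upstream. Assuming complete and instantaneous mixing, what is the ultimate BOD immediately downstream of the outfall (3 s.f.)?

5.85 mg/L

Flow-weighted mixing: C = (Q_r C_r + Q_w C_w)/(Q_r + Q_w)
= (0.834×3.39 + 0.0629×38.4)/(0.834 + 0.0629) = 5.243/0.8969 = 5.845 mg/L.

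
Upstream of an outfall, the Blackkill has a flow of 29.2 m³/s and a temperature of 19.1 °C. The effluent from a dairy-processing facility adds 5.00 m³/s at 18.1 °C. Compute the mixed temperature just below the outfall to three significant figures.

Flow-weighted mixing: C = (Q_r C_r + Q_w C_w)/(Q_r + Q_w)
= (29.2×19.1 + 5.00×18.1)/(29.2 + 5.00) = 648.2/34.20 = 18.95 °C.

19.0 °C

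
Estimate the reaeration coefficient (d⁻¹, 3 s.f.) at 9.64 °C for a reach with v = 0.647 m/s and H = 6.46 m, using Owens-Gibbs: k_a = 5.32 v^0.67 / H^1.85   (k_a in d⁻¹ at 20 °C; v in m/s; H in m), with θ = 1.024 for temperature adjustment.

k_a(20) = 5.32 × 0.647^0.67 / 6.46^1.85 = 5.32 × 0.7470 / 31.54 = 0.1260 d⁻¹.
k_a(9.64) = 0.1260 × 1.024^(9.64−20) = 0.1260 × 0.7822 = 0.09853 d⁻¹.

k_a ≈ 0.0985 d⁻¹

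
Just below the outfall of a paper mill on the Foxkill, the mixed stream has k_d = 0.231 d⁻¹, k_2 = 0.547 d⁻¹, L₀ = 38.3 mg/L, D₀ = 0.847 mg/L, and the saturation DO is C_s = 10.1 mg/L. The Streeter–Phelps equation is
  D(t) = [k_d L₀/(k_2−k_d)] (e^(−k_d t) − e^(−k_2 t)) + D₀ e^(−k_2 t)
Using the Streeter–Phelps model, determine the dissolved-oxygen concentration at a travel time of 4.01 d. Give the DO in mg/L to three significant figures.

k_d L₀/(k_2−k_d) = 0.231×38.3/(0.547−0.231) = 8.847/0.3160 = 28.00 mg/L.
e^(−k_d t) = e^(−0.231×4.010) = 0.3960; e^(−k_2 t) = e^(−0.547×4.010) = 0.1115.
D = 28.00 × (0.3960 − 0.1115) + 0.847 × 0.1115 = 7.965 + 0.09447 = 8.059 mg/L.
DO = C_s − D = 10.1 − 8.059 = 2.041 mg/L.

DO ≈ 2.04 mg/L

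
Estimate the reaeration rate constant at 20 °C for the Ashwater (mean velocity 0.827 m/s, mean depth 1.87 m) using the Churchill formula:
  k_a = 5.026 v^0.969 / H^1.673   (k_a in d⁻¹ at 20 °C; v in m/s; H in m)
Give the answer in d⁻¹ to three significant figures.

k_a = 5.026 × 0.827^0.969 / 1.87^1.673 = 5.026 × 0.8319 / 2.850 = 1.467 d⁻¹.

k_a ≈ 1.47 d⁻¹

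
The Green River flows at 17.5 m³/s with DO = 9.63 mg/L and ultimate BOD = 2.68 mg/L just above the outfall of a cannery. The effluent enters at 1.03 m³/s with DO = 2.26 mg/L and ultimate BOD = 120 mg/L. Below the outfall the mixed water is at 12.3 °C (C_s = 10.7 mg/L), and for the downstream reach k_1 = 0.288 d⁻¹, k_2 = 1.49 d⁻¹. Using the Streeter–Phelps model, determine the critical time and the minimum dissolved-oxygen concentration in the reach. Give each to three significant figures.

Mixed DO = (17.5×9.63 + 1.03×2.26)/(17.5+1.03) = 170.9/18.53 = 9.220 mg/L.
Mixed L₀ = (17.5×2.68 + 1.03×120)/(18.53) = 170.5/18.53 = 9.201 mg/L.
Initial deficit D₀ = C_s − DO₀ = 10.7 − 9.220 = 1.480 mg/L.
t_c = (1/1.202) ln[(1.49/0.288)(1 − 1.480×1.202/(0.288×9.201))] = 0.8319 × ln(1.701) = 0.4421 d.
D_c = (0.288/1.49) × 9.201 × e^(−0.288×0.4421) = 0.1933 × 9.201 × 0.8805 = 1.566 mg/L.
Minimum DO = 10.7 − 1.566 = 9.134 mg/L.

t_c ≈ 0.442 d; minimum DO ≈ 9.13 mg/L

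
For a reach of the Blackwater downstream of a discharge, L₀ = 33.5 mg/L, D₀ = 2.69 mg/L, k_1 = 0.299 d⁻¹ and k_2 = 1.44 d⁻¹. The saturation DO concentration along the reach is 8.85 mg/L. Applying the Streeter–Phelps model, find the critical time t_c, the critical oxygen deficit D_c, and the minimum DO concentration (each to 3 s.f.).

With k_2/k_1 = 4.816 and 1 − D₀(k_2−k_1)/(k_1 L₀) = 0.6936,
t_c = ln(4.816 × 0.6936) / (1.44 − 0.299) = ln(3.340) / 1.141 = 1.206/1.141 = 1.057 d.
L(t_c) = L₀ e^(−k_1 t_c) = 33.5 × 0.7290 = 24.42 mg/L, and at the critical point k_2 D_c = k_1 L, so D_c = (0.299/1.44) × 24.42 = 5.071 mg/L.
Minimum DO = C_s − D_c = 8.85 − 5.071 = 3.779 mg/L.

t_c ≈ 1.06 d; D_c ≈ 5.07 mg/L; min DO ≈ 3.78 mg/L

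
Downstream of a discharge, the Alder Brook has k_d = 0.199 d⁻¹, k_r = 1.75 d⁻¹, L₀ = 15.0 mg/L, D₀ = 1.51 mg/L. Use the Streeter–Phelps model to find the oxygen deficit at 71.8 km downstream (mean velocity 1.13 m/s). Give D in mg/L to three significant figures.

D ≈ 1.55 mg/L

Travel time t = x/v = 71.8 km / (1.13 m/s) = 71800 m / 1.13 m/s = 63540 s = 0.7354 d.
k_d L₀/(k_r−k_d) = 0.199×15.0/(1.75−0.199) = 2.985/1.551 = 1.925 mg/L.
e^(−k_d t) = e^(−0.199×0.7354) = 0.8639; e^(−k_r t) = e^(−1.75×0.7354) = 0.2761.
D = 1.925 × (0.8639 − 0.2761) + 1.51 × 0.2761 = 1.131 + 0.4169 = 1.548 mg/L.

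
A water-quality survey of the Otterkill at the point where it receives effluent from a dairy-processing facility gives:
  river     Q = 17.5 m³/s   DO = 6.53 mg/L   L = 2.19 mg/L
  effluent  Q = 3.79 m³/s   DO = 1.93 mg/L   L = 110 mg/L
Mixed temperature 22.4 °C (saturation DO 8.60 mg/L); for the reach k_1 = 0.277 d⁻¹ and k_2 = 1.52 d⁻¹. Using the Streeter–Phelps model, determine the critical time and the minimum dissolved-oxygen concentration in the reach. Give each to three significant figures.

t_c ≈ 0.620 d; minimum DO ≈ 5.32 mg/L

Mixed DO = (17.5×6.53 + 3.79×1.93)/(17.5+3.79) = 121.6/21.29 = 5.711 mg/L.
Mixed L₀ = (17.5×2.19 + 3.79×110)/(21.29) = 455.2/21.29 = 21.38 mg/L.
Initial deficit D₀ = C_s − DO₀ = 8.60 − 5.711 = 2.889 mg/L.
t_c = (1/1.243) ln[(1.52/0.277)(1 − 2.889×1.243/(0.277×21.38))] = 0.8045 × ln(2.161) = 0.6197 d.
D_c = (0.277/1.52) × 21.38 × e^(−0.277×0.6197) = 0.1822 × 21.38 × 0.8423 = 3.282 mg/L.
Minimum DO = 8.60 − 3.282 = 5.318 mg/L.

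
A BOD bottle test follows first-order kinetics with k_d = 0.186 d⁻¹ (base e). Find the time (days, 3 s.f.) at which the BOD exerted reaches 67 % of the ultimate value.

t ≈ 5.96 d

y/L₀ = 1 − e^(−k_d t) = 0.67 ⇒ e^(−k_d t) = 0.330
t = −ln(0.330) / 0.186 = 1.109 / 0.186 = 5.961 d.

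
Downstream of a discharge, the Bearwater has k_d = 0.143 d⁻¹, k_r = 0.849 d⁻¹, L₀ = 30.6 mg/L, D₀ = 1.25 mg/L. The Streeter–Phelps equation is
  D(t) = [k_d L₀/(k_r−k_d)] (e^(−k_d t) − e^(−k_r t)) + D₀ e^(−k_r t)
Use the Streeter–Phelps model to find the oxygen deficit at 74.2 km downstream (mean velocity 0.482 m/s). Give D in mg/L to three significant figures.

D ≈ 3.71 mg/L

Travel time t = x/v = 74.2 km / (0.482 m/s) = 74200 m / 0.482 m/s = 153900 s = 1.782 d.
k_d L₀/(k_r−k_d) = 0.143×30.6/(0.849−0.143) = 4.376/0.7060 = 6.198 mg/L.
e^(−k_d t) = e^(−0.143×1.782) = 0.7751; e^(−k_r t) = e^(−0.849×1.782) = 0.2203.
D = 6.198 × (0.7751 − 0.2203) + 1.25 × 0.2203 = 3.438 + 0.2754 = 3.714 mg/L.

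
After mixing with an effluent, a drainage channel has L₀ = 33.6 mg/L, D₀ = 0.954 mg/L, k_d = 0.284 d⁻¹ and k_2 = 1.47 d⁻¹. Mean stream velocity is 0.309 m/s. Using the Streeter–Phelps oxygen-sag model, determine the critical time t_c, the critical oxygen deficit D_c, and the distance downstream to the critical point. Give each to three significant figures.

t_c ≈ 1.28 d; D_c ≈ 4.51 mg/L; x_c ≈ 34.2 km

At the critical point dD/dt = 0, so k_d L₀ e^(−k_d t) = k_2 D. Substituting D(t) from the Streeter–Phelps equation and solving for t gives
t_c = ln[(k_2/k_d)(1 − D₀(k_2−k_d)/(k_d L₀))] / (k_2−k_d).
Here k_2−k_d = 1.186 d⁻¹ and 1 − D₀(k_2−k_d)/(k_d L₀) = 1 − 0.954×1.186/(0.284×33.6) = 0.8814, so
t_c = ln(5.176 × 0.8814) / 1.186 = 1.518 / 1.186 = 1.280 d.
L(t_c) = L₀ e^(−k_d t_c) = 33.6 × 0.6953 = 23.36 mg/L, and at the critical point k_2 D_c = k_d L, so D_c = (0.284/1.47) × 23.36 = 4.513 mg/L.
x_c = v t_c = 0.309 m/s × 1.280 d × 86400 s/d = 34170 m ≈ 34.2 km.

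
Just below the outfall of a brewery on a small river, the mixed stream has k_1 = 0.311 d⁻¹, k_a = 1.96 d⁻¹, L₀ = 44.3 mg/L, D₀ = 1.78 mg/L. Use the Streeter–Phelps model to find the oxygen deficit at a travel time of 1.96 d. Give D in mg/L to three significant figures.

D ≈ 4.40 mg/L

k_1 L₀/(k_a−k_1) = 0.311×44.3/(1.96−0.311) = 13.78/1.649 = 8.355 mg/L.
e^(−k_1 t) = e^(−0.311×1.960) = 0.5436; e^(−k_a t) = e^(−1.96×1.960) = 0.02146.
D = 8.355 × (0.5436 − 0.02146) + 1.78 × 0.02146 = 4.362 + 0.03820 = 4.401 mg/L.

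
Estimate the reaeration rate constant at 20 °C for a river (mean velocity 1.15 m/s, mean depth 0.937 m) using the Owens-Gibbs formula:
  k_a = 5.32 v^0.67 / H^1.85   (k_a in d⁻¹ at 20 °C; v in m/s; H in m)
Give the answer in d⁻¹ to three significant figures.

k_a = 5.32 × 1.15^0.67 / 0.937^1.85 = 5.32 × 1.098 / 0.8866 = 6.590 d⁻¹.

k_a ≈ 6.59 d⁻¹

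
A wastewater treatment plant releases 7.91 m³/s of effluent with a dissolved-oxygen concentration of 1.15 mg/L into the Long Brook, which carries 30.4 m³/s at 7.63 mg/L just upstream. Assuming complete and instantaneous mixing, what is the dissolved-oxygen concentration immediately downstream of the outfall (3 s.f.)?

Flow-weighted mixing: C = (Q_r C_r + Q_w C_w)/(Q_r + Q_w)
= (30.4×7.63 + 7.91×1.15)/(30.4 + 7.91) = 241.0/38.31 = 6.292 mg/L.

6.29 mg/L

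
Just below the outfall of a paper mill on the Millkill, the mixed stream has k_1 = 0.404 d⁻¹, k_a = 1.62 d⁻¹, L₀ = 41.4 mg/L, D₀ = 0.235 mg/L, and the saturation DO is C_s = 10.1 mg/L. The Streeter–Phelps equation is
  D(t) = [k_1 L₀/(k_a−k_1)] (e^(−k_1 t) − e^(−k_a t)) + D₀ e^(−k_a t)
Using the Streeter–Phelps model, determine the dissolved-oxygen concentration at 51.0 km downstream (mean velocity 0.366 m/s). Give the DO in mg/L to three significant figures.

DO ≈ 3.92 mg/L

Travel time t = x/v = 51.0 km / (0.366 m/s) = 51000 m / 0.366 m/s = 139300 s = 1.613 d.
k_1 L₀/(k_a−k_1) = 0.404×41.4/(1.62−0.404) = 16.73/1.216 = 13.75 mg/L.
e^(−k_1 t) = e^(−0.404×1.613) = 0.5212; e^(−k_a t) = e^(−1.62×1.613) = 0.07334.
D = 13.75 × (0.5212 − 0.07334) + 0.235 × 0.07334 = 6.161 + 0.01723 = 6.178 mg/L.
DO = C_s − D = 10.1 − 6.178 = 3.922 mg/L.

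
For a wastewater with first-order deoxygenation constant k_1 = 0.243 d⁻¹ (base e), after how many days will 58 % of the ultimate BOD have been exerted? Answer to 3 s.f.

t ≈ 3.57 d

y/L₀ = 1 − e^(−k_1 t) = 0.58 ⇒ e^(−k_1 t) = 0.420
t = −ln(0.420) / 0.243 = 0.8675 / 0.243 = 3.570 d.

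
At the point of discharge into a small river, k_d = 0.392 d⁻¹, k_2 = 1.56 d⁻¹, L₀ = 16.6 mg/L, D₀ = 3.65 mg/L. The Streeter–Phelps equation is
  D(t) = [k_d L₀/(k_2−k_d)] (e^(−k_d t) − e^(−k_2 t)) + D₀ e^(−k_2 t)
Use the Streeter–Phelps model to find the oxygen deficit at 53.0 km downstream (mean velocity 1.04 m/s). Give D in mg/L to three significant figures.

D ≈ 3.66 mg/L

Travel time t = x/v = 53.0 km / (1.04 m/s) = 53000 m / 1.04 m/s = 50960 s = 0.5898 d.
k_d L₀/(k_2−k_d) = 0.392×16.6/(1.56−0.392) = 6.507/1.168 = 5.571 mg/L.
e^(−k_d t) = e^(−0.392×0.5898) = 0.7936; e^(−k_2 t) = e^(−1.56×0.5898) = 0.3985.
D = 5.571 × (0.7936 − 0.3985) + 3.65 × 0.3985 = 2.201 + 1.454 = 3.656 mg/L.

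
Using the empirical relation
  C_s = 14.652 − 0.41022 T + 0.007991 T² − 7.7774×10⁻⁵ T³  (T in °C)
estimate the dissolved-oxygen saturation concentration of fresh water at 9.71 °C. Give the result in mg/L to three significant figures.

C_s ≈ 11.4 mg/L

C_s = 14.652 − 0.41022×9.71 + 0.007991×9.71² − 7.7774×10⁻⁵×9.71³ = 11.35 mg/L.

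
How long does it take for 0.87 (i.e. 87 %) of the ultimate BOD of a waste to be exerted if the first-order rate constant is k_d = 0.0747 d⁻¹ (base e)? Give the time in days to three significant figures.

y/L₀ = 1 − e^(−k_d t) = 0.87 ⇒ e^(−k_d t) = 0.130
t = −ln(0.130) / 0.0747 = 2.040 / 0.0747 = 27.31 d.

t ≈ 27.3 d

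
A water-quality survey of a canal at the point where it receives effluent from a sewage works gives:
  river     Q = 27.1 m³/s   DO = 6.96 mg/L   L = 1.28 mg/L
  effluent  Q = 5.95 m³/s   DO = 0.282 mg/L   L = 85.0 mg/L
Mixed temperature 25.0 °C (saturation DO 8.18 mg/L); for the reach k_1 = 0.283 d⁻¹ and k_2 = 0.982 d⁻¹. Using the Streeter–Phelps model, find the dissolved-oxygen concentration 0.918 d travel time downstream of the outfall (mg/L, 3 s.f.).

DO ≈ 4.78 mg/L

Mixed DO = (27.1×6.96 + 5.95×0.282)/(27.1+5.95) = 190.3/33.05 = 5.758 mg/L.
Mixed L₀ = (27.1×1.28 + 5.95×85.0)/(33.05) = 540.4/33.05 = 16.35 mg/L.
Initial deficit D₀ = C_s − DO₀ = 8.18 − 5.758 = 2.422 mg/L.
D(0.918) = [0.283×16.35/(0.982−0.283)](e^(−0.283×0.918) − e^(−0.982×0.918)) + 2.422 e^(−0.982×0.918)
= 6.620 × (0.7712 − 0.4060) + 2.422 × 0.4060 = 3.401 mg/L.
DO = 8.18 − 3.401 = 4.779 mg/L.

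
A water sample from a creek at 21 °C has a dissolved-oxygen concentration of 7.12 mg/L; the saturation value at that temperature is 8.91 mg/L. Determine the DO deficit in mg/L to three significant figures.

D = C_s − C = 8.91 − 7.12 = 1.79 mg/L.

D ≈ 1.79 mg/L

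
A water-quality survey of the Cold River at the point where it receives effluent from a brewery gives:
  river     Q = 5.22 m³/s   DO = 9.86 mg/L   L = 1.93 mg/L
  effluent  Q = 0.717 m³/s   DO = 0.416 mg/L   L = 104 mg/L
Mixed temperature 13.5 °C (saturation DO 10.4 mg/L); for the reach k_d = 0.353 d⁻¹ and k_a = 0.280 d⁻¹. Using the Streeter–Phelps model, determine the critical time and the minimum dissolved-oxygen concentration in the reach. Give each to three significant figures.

Mixed DO = (5.22×9.86 + 0.717×0.416)/(5.22+0.717) = 51.77/5.937 = 8.719 mg/L.
Mixed L₀ = (5.22×1.93 + 0.717×104)/(5.937) = 84.64/5.937 = 14.26 mg/L.
Initial deficit D₀ = C_s − DO₀ = 10.4 − 8.719 = 1.681 mg/L.
t_c = (1/-0.07300) ln[(0.280/0.353)(1 − 1.681×-0.07300/(0.353×14.26))] = -13.70 × ln(0.8125) = 2.844 d.
D_c = (0.353/0.280) × 14.26 × e^(−0.353×2.844) = 1.261 × 14.26 × 0.3665 = 6.587 mg/L.
Minimum DO = 10.4 − 6.587 = 3.813 mg/L.

t_c ≈ 2.84 d; minimum DO ≈ 3.81 mg/L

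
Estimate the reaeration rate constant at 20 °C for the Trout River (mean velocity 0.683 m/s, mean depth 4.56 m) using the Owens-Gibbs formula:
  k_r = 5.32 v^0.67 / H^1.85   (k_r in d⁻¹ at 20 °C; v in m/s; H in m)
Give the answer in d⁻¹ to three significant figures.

k_r = 5.32 × 0.683^0.67 / 4.56^1.85 = 5.32 × 0.7746 / 16.56 = 0.2488 d⁻¹.

k_r ≈ 0.249 d⁻¹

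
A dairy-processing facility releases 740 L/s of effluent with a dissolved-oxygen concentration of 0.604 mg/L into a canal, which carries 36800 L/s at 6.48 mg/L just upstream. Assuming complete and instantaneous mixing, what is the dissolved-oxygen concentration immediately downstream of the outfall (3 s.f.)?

Flow-weighted mixing: C = (Q_r C_r + Q_w C_w)/(Q_r + Q_w)
= (36800×6.48 + 740×0.604)/(36800 + 740) = 238900/37540 = 6.364 mg/L.

6.36 mg/L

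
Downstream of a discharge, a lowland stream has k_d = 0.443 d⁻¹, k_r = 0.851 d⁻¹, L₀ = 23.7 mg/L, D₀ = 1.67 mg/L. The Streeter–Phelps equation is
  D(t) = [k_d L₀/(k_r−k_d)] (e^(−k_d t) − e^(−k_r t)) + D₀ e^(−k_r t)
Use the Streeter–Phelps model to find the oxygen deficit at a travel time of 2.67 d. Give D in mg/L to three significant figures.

k_d L₀/(k_r−k_d) = 0.443×23.7/(0.851−0.443) = 10.50/0.4080 = 25.73 mg/L.
e^(−k_d t) = e^(−0.443×2.670) = 0.3064; e^(−k_r t) = e^(−0.851×2.670) = 0.1031.
D = 25.73 × (0.3064 − 0.1031) + 1.67 × 0.1031 = 5.232 + 0.1722 = 5.404 mg/L.

D ≈ 5.40 mg/L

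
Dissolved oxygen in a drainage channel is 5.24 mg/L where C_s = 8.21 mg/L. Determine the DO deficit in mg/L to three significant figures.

D ≈ 2.97 mg/L

D = C_s − C = 8.21 − 5.24 = 2.97 mg/L.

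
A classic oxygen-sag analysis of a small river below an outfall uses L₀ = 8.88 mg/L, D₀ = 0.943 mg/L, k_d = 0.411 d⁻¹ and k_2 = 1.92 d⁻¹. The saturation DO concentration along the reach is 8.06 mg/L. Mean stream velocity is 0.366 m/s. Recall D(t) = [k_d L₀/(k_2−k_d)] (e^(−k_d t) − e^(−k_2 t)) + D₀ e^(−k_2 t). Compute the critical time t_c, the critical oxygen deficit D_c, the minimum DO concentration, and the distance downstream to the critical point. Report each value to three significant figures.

With k_2/k_d = 4.672 and 1 − D₀(k_2−k_d)/(k_d L₀) = 0.6101,
t_c = ln(4.672 × 0.6101) / (1.92 − 0.411) = ln(2.850) / 1.509 = 1.047/1.509 = 0.6941 d.
D_c = (k_d/k_2) L₀ e^(−k_d t_c) = (0.411/1.92) × 8.88 × e^(−0.411×0.6941) = 0.2141 × 8.88 × 0.7518 = 1.429 mg/L.
Minimum DO = C_s − D_c = 8.06 − 1.429 = 6.631 mg/L.
x_c = v t_c = 0.366 m/s × 0.6941 d × 86400 s/d = 21950 m ≈ 21.9 km.

t_c ≈ 0.694 d; D_c ≈ 1.43 mg/L; min DO ≈ 6.63 mg/L; x_c ≈ 21.9 km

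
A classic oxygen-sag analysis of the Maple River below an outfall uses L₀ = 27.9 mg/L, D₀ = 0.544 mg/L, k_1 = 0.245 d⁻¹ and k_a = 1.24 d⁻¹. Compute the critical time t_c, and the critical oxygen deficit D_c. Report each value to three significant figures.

At the critical point dD/dt = 0, so k_1 L₀ e^(−k_1 t) = k_a D. Substituting D(t) from the Streeter–Phelps equation and solving for t gives
t_c = ln[(k_a/k_1)(1 − D₀(k_a−k_1)/(k_1 L₀))] / (k_a−k_1).
Here k_a−k_1 = 0.9950 d⁻¹ and 1 − D₀(k_a−k_1)/(k_1 L₀) = 1 − 0.544×0.9950/(0.245×27.9) = 0.9208, so
t_c = ln(5.061 × 0.9208) / 0.9950 = 1.539 / 0.9950 = 1.547 d.
D_c = (k_1/k_a) L₀ e^(−k_1 t_c) = (0.245/1.24) × 27.9 × e^(−0.245×1.547) = 0.1976 × 27.9 × 0.6846 = 3.774 mg/L.

t_c ≈ 1.55 d; D_c ≈ 3.77 mg/L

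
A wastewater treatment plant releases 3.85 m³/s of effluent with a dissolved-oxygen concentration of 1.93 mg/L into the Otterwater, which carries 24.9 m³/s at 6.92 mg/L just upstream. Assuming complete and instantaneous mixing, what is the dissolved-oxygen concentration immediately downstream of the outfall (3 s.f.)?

Flow-weighted mixing: C = (Q_r C_r + Q_w C_w)/(Q_r + Q_w)
= (24.9×6.92 + 3.85×1.93)/(24.9 + 3.85) = 179.7/28.75 = 6.252 mg/L.

6.25 mg/L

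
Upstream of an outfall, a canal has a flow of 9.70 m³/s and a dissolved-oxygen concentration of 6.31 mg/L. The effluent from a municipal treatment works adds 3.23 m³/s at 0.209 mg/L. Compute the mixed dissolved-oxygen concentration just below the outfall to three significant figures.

Flow-weighted mixing: C = (Q_r C_r + Q_w C_w)/(Q_r + Q_w)
= (9.70×6.31 + 3.23×0.209)/(9.70 + 3.23) = 61.88/12.93 = 4.786 mg/L.

4.79 mg/L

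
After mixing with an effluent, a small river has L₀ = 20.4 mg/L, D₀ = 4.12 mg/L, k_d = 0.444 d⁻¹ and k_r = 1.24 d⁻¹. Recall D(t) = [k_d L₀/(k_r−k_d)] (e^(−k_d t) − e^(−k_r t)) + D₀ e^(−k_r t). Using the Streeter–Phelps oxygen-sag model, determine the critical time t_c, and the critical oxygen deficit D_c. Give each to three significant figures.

t_c ≈ 0.726 d; D_c ≈ 5.29 mg/L

With k_r/k_d = 2.793 and 1 − D₀(k_r−k_d)/(k_d L₀) = 0.6379,
t_c = ln(2.793 × 0.6379) / (1.24 − 0.444) = ln(1.782) / 0.7960 = 0.5775/0.7960 = 0.7255 d.
D_c = (k_d/k_r) L₀ e^(−k_d t_c) = (0.444/1.24) × 20.4 × e^(−0.444×0.7255) = 0.3581 × 20.4 × 0.7246 = 5.293 mg/L.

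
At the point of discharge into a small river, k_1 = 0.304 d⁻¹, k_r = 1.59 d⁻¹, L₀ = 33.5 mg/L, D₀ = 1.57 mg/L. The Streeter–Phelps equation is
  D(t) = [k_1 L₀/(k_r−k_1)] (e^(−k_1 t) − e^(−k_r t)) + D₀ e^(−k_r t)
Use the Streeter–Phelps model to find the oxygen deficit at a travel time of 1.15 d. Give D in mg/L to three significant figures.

k_1 L₀/(k_r−k_1) = 0.304×33.5/(1.59−0.304) = 10.18/1.286 = 7.919 mg/L.
e^(−k_1 t) = e^(−0.304×1.150) = 0.7050; e^(−k_r t) = e^(−1.59×1.150) = 0.1607.
D = 7.919 × (0.7050 − 0.1607) + 1.57 × 0.1607 = 4.311 + 0.2522 = 4.563 mg/L.

D ≈ 4.56 mg/L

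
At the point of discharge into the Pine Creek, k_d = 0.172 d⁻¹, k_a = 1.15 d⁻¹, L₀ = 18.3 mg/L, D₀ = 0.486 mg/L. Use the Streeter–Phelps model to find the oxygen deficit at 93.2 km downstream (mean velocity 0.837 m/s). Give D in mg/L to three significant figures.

D ≈ 1.96 mg/L

Travel time t = x/v = 93.2 km / (0.837 m/s) = 93200 m / 0.837 m/s = 111400 s = 1.289 d.
k_d L₀/(k_a−k_d) = 0.172×18.3/(1.15−0.172) = 3.148/0.9780 = 3.218 mg/L.
e^(−k_d t) = e^(−0.172×1.289) = 0.8012; e^(−k_a t) = e^(−1.15×1.289) = 0.2272.
D = 3.218 × (0.8012 − 0.2272) + 0.486 × 0.2272 = 1.847 + 0.1104 = 1.958 mg/L.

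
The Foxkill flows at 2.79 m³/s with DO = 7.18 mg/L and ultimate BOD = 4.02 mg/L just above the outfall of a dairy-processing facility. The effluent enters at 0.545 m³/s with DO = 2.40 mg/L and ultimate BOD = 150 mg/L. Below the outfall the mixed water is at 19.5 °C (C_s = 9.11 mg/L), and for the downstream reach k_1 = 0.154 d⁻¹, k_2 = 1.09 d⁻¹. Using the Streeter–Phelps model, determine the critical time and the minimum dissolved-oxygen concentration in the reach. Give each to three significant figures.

t_c ≈ 1.14 d; minimum DO ≈ 5.80 mg/L

Mixed DO = (2.79×7.18 + 0.545×2.40)/(2.79+0.545) = 21.34/3.335 = 6.399 mg/L.
Mixed L₀ = (2.79×4.02 + 0.545×150)/(3.335) = 92.97/3.335 = 27.88 mg/L.
Initial deficit D₀ = C_s − DO₀ = 9.11 − 6.399 = 2.711 mg/L.
t_c = (1/0.9360) ln[(1.09/0.154)(1 − 2.711×0.9360/(0.154×27.88))] = 1.068 × ln(2.894) = 1.135 d.
D_c = (0.154/1.09) × 27.88 × e^(−0.154×1.135) = 0.1413 × 27.88 × 0.8396 = 3.307 mg/L.
Minimum DO = 9.11 − 3.307 = 5.803 mg/L.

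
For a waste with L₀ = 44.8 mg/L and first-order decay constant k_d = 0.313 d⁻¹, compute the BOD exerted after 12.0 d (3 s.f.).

y_t = L₀(1 − e^(−k_d t)) = 44.8 × (1 − e^(−0.313×12.0))
= 44.8 × (1 − 0.02338) = 44.8 × 0.9766 = 43.75 mg/L.

y ≈ 43.8 mg/L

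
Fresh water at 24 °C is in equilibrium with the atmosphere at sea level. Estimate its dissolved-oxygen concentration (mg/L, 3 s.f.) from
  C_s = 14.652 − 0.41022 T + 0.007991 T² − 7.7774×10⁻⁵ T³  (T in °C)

C_s = 14.652 − 0.41022×24 + 0.007991×24² − 7.7774×10⁻⁵×24³ = 8.334 mg/L.

C_s ≈ 8.33 mg/L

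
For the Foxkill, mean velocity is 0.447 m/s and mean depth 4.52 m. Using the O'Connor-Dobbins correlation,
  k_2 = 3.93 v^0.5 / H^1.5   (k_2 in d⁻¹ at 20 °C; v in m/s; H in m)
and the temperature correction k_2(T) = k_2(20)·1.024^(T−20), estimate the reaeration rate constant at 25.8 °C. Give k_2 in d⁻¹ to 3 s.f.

k_2 ≈ 0.314 d⁻¹

k_2(20) = 3.93 × 0.447^0.5 / 4.52^1.5 = 3.93 × 0.6686 / 9.610 = 0.2734 d⁻¹.
k_2(25.8) = 0.2734 × 1.024^(25.8−20) = 0.2734 × 1.147 = 0.3137 d⁻¹.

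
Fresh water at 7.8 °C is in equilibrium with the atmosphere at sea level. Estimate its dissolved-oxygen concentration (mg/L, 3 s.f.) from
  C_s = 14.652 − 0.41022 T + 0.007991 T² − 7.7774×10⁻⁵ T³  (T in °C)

C_s = 14.652 − 0.41022×7.8 + 0.007991×7.8² − 7.7774×10⁻⁵×7.8³ = 11.90 mg/L.

C_s ≈ 11.9 mg/L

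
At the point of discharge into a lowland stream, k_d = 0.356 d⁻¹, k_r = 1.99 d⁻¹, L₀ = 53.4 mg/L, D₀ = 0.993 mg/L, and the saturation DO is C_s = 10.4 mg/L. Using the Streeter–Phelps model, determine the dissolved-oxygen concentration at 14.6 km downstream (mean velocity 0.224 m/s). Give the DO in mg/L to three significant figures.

Travel time t = x/v = 14.6 km / (0.224 m/s) = 14600 m / 0.224 m/s = 65180 s = 0.7544 d.
k_d L₀/(k_r−k_d) = 0.356×53.4/(1.99−0.356) = 19.01/1.634 = 11.63 mg/L.
e^(−k_d t) = e^(−0.356×0.7544) = 0.7645; e^(−k_r t) = e^(−1.99×0.7544) = 0.2229.
D = 11.63 × (0.7645 − 0.2229) + 0.993 × 0.2229 = 6.301 + 0.2213 = 6.523 mg/L.
DO = C_s − D = 10.4 − 6.523 = 3.877 mg/L.

DO ≈ 3.88 mg/L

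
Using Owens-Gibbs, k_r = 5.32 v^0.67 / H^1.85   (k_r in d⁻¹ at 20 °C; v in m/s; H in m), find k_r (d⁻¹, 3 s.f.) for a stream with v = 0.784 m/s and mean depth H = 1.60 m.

k_r ≈ 1.89 d⁻¹

k_r = 5.32 × 0.784^0.67 / 1.60^1.85 = 5.32 × 0.8496 / 2.386 = 1.894 d⁻¹.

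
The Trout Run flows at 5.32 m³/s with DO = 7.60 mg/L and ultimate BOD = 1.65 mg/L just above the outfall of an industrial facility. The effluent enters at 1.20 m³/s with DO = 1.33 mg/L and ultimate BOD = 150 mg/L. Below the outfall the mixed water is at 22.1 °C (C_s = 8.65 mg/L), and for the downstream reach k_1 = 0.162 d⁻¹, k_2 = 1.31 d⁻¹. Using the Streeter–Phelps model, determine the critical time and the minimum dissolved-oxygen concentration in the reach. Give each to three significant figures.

t_c ≈ 1.15 d; minimum DO ≈ 5.68 mg/L

Mixed DO = (5.32×7.60 + 1.20×1.33)/(5.32+1.20) = 42.03/6.520 = 6.446 mg/L.
Mixed L₀ = (5.32×1.65 + 1.20×150)/(6.520) = 188.8/6.520 = 28.95 mg/L.
Initial deficit D₀ = C_s − DO₀ = 8.65 − 6.446 = 2.204 mg/L.
t_c = (1/1.148) ln[(1.31/0.162)(1 − 2.204×1.148/(0.162×28.95))] = 0.8711 × ln(3.724) = 1.145 d.
D_c = (0.162/1.31) × 28.95 × e^(−0.162×1.145) = 0.1237 × 28.95 × 0.8306 = 2.974 mg/L.
Minimum DO = 8.65 − 2.974 = 5.676 mg/L.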